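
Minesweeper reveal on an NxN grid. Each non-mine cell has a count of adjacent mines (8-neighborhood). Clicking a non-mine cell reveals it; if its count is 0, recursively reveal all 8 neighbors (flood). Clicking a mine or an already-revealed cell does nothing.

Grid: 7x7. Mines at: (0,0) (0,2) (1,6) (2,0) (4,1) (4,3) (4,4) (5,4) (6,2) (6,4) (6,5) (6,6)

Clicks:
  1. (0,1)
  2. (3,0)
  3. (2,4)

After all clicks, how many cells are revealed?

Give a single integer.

Click 1 (0,1) count=2: revealed 1 new [(0,1)] -> total=1
Click 2 (3,0) count=2: revealed 1 new [(3,0)] -> total=2
Click 3 (2,4) count=0: revealed 18 new [(0,3) (0,4) (0,5) (1,1) (1,2) (1,3) (1,4) (1,5) (2,1) (2,2) (2,3) (2,4) (2,5) (3,1) (3,2) (3,3) (3,4) (3,5)] -> total=20

Answer: 20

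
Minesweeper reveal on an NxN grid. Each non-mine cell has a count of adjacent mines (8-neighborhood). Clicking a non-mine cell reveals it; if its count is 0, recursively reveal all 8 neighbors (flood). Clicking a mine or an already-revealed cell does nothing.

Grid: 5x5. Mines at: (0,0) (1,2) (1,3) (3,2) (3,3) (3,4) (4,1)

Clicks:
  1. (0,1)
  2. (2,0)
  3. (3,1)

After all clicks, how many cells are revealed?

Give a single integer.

Click 1 (0,1) count=2: revealed 1 new [(0,1)] -> total=1
Click 2 (2,0) count=0: revealed 6 new [(1,0) (1,1) (2,0) (2,1) (3,0) (3,1)] -> total=7
Click 3 (3,1) count=2: revealed 0 new [(none)] -> total=7

Answer: 7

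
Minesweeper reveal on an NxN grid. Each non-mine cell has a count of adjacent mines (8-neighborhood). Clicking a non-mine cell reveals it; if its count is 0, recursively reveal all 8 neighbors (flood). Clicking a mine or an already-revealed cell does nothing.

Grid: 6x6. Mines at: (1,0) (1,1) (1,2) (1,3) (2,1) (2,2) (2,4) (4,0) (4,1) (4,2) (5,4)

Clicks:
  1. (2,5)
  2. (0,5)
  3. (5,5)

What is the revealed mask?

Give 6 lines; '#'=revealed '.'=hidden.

Answer: ....##
....##
.....#
......
......
.....#

Derivation:
Click 1 (2,5) count=1: revealed 1 new [(2,5)] -> total=1
Click 2 (0,5) count=0: revealed 4 new [(0,4) (0,5) (1,4) (1,5)] -> total=5
Click 3 (5,5) count=1: revealed 1 new [(5,5)] -> total=6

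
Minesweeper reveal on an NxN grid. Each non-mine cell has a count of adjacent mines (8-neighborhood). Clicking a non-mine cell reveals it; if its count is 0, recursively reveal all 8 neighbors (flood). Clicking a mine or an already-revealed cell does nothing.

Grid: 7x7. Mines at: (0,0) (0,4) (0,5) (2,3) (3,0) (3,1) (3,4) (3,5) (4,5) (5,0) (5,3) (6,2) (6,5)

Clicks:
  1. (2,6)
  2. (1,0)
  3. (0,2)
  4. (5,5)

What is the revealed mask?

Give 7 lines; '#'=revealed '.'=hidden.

Answer: .###...
####...
......#
.......
.......
.....#.
.......

Derivation:
Click 1 (2,6) count=1: revealed 1 new [(2,6)] -> total=1
Click 2 (1,0) count=1: revealed 1 new [(1,0)] -> total=2
Click 3 (0,2) count=0: revealed 6 new [(0,1) (0,2) (0,3) (1,1) (1,2) (1,3)] -> total=8
Click 4 (5,5) count=2: revealed 1 new [(5,5)] -> total=9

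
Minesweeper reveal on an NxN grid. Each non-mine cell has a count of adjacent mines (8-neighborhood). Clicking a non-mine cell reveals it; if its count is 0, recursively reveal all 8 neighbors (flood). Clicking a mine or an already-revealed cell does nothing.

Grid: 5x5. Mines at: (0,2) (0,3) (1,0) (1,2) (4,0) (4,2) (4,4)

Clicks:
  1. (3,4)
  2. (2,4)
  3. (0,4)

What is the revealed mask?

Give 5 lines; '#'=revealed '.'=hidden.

Answer: ....#
...##
...##
...##
.....

Derivation:
Click 1 (3,4) count=1: revealed 1 new [(3,4)] -> total=1
Click 2 (2,4) count=0: revealed 5 new [(1,3) (1,4) (2,3) (2,4) (3,3)] -> total=6
Click 3 (0,4) count=1: revealed 1 new [(0,4)] -> total=7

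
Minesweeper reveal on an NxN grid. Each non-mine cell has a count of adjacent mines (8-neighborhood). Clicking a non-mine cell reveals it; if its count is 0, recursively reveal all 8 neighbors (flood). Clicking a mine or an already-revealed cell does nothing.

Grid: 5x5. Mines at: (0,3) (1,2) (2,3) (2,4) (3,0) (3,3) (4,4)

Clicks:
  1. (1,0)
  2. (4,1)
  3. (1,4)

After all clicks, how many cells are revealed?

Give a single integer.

Click 1 (1,0) count=0: revealed 6 new [(0,0) (0,1) (1,0) (1,1) (2,0) (2,1)] -> total=6
Click 2 (4,1) count=1: revealed 1 new [(4,1)] -> total=7
Click 3 (1,4) count=3: revealed 1 new [(1,4)] -> total=8

Answer: 8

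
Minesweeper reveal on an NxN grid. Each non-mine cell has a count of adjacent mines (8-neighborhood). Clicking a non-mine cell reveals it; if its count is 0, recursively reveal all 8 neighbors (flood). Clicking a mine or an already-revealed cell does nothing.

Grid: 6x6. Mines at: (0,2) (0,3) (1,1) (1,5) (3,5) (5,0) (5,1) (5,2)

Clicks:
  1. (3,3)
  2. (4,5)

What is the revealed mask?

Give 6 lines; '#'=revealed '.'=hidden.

Click 1 (3,3) count=0: revealed 18 new [(1,2) (1,3) (1,4) (2,0) (2,1) (2,2) (2,3) (2,4) (3,0) (3,1) (3,2) (3,3) (3,4) (4,0) (4,1) (4,2) (4,3) (4,4)] -> total=18
Click 2 (4,5) count=1: revealed 1 new [(4,5)] -> total=19

Answer: ......
..###.
#####.
#####.
######
......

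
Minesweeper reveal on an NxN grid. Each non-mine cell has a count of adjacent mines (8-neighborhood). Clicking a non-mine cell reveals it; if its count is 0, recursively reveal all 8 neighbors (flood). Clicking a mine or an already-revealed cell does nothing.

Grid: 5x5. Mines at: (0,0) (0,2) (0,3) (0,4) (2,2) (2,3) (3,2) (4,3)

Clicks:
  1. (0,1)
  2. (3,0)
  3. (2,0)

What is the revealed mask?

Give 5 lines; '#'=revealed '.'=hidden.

Click 1 (0,1) count=2: revealed 1 new [(0,1)] -> total=1
Click 2 (3,0) count=0: revealed 8 new [(1,0) (1,1) (2,0) (2,1) (3,0) (3,1) (4,0) (4,1)] -> total=9
Click 3 (2,0) count=0: revealed 0 new [(none)] -> total=9

Answer: .#...
##...
##...
##...
##...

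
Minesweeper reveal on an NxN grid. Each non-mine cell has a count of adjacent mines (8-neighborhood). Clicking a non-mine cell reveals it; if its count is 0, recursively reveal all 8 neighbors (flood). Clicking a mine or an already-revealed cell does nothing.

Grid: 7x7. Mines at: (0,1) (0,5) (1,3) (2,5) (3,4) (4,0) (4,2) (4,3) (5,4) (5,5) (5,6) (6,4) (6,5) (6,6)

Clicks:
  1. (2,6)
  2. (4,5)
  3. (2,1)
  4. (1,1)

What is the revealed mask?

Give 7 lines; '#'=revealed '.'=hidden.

Answer: .......
###....
###...#
###....
.....#.
.......
.......

Derivation:
Click 1 (2,6) count=1: revealed 1 new [(2,6)] -> total=1
Click 2 (4,5) count=4: revealed 1 new [(4,5)] -> total=2
Click 3 (2,1) count=0: revealed 9 new [(1,0) (1,1) (1,2) (2,0) (2,1) (2,2) (3,0) (3,1) (3,2)] -> total=11
Click 4 (1,1) count=1: revealed 0 new [(none)] -> total=11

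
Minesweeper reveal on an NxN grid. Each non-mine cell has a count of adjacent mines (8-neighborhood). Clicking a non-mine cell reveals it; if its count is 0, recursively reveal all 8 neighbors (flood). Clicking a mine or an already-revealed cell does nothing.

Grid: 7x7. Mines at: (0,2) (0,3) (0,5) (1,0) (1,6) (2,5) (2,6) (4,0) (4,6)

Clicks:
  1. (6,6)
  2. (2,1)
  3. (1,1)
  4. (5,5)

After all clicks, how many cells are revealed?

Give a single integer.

Click 1 (6,6) count=0: revealed 32 new [(1,1) (1,2) (1,3) (1,4) (2,1) (2,2) (2,3) (2,4) (3,1) (3,2) (3,3) (3,4) (3,5) (4,1) (4,2) (4,3) (4,4) (4,5) (5,0) (5,1) (5,2) (5,3) (5,4) (5,5) (5,6) (6,0) (6,1) (6,2) (6,3) (6,4) (6,5) (6,6)] -> total=32
Click 2 (2,1) count=1: revealed 0 new [(none)] -> total=32
Click 3 (1,1) count=2: revealed 0 new [(none)] -> total=32
Click 4 (5,5) count=1: revealed 0 new [(none)] -> total=32

Answer: 32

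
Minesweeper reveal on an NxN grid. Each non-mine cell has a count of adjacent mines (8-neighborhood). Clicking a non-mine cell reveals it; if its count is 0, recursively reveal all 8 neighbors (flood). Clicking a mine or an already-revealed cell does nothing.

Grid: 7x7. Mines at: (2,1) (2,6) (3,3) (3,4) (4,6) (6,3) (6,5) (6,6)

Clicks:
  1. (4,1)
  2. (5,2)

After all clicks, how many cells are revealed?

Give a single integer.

Answer: 12

Derivation:
Click 1 (4,1) count=0: revealed 12 new [(3,0) (3,1) (3,2) (4,0) (4,1) (4,2) (5,0) (5,1) (5,2) (6,0) (6,1) (6,2)] -> total=12
Click 2 (5,2) count=1: revealed 0 new [(none)] -> total=12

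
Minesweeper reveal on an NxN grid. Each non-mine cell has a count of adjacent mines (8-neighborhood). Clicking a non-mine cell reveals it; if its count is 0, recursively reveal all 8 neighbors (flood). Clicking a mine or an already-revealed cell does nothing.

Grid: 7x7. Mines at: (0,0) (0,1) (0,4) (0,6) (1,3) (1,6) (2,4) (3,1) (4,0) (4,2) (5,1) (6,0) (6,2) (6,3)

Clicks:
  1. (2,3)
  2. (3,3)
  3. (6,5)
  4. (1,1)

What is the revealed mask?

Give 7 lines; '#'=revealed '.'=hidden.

Answer: .......
.#.....
...#.##
...####
...####
...####
....###

Derivation:
Click 1 (2,3) count=2: revealed 1 new [(2,3)] -> total=1
Click 2 (3,3) count=2: revealed 1 new [(3,3)] -> total=2
Click 3 (6,5) count=0: revealed 16 new [(2,5) (2,6) (3,4) (3,5) (3,6) (4,3) (4,4) (4,5) (4,6) (5,3) (5,4) (5,5) (5,6) (6,4) (6,5) (6,6)] -> total=18
Click 4 (1,1) count=2: revealed 1 new [(1,1)] -> total=19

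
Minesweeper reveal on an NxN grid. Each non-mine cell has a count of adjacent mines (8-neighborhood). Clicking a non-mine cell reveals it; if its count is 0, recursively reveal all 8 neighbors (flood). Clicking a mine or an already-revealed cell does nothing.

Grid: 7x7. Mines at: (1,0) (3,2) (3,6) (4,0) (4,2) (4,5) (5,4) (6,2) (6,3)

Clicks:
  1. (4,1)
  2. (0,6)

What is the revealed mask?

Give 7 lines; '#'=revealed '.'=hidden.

Answer: .######
.######
.######
...###.
.#.....
.......
.......

Derivation:
Click 1 (4,1) count=3: revealed 1 new [(4,1)] -> total=1
Click 2 (0,6) count=0: revealed 21 new [(0,1) (0,2) (0,3) (0,4) (0,5) (0,6) (1,1) (1,2) (1,3) (1,4) (1,5) (1,6) (2,1) (2,2) (2,3) (2,4) (2,5) (2,6) (3,3) (3,4) (3,5)] -> total=22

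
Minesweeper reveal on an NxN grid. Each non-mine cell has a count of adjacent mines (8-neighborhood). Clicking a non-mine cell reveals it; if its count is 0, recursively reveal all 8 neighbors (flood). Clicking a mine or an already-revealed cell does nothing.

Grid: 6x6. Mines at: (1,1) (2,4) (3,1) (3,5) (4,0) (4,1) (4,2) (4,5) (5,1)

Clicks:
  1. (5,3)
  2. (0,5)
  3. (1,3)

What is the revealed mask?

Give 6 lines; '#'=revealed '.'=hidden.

Answer: ..####
..####
......
......
......
...#..

Derivation:
Click 1 (5,3) count=1: revealed 1 new [(5,3)] -> total=1
Click 2 (0,5) count=0: revealed 8 new [(0,2) (0,3) (0,4) (0,5) (1,2) (1,3) (1,4) (1,5)] -> total=9
Click 3 (1,3) count=1: revealed 0 new [(none)] -> total=9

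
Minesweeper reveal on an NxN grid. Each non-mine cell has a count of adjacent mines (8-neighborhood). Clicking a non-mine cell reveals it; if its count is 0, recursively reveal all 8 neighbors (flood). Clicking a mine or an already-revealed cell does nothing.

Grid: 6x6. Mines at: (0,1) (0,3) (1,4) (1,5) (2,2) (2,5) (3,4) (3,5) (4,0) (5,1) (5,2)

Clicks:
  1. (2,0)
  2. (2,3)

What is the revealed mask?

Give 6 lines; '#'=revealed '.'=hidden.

Answer: ......
##....
##.#..
##....
......
......

Derivation:
Click 1 (2,0) count=0: revealed 6 new [(1,0) (1,1) (2,0) (2,1) (3,0) (3,1)] -> total=6
Click 2 (2,3) count=3: revealed 1 new [(2,3)] -> total=7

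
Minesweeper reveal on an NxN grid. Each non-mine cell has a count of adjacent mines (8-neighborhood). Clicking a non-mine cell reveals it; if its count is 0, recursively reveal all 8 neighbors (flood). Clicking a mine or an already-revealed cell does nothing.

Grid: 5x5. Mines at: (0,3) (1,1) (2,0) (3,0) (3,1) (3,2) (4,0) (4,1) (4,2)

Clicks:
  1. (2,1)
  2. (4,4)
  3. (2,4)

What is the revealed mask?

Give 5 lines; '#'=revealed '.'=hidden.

Click 1 (2,1) count=5: revealed 1 new [(2,1)] -> total=1
Click 2 (4,4) count=0: revealed 8 new [(1,3) (1,4) (2,3) (2,4) (3,3) (3,4) (4,3) (4,4)] -> total=9
Click 3 (2,4) count=0: revealed 0 new [(none)] -> total=9

Answer: .....
...##
.#.##
...##
...##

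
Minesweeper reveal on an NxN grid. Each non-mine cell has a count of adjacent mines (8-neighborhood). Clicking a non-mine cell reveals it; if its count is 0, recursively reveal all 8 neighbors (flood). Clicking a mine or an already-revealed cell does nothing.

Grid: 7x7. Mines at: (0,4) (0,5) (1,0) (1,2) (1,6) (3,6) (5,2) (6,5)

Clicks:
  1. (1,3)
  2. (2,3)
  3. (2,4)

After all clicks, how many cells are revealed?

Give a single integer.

Click 1 (1,3) count=2: revealed 1 new [(1,3)] -> total=1
Click 2 (2,3) count=1: revealed 1 new [(2,3)] -> total=2
Click 3 (2,4) count=0: revealed 26 new [(1,4) (1,5) (2,0) (2,1) (2,2) (2,4) (2,5) (3,0) (3,1) (3,2) (3,3) (3,4) (3,5) (4,0) (4,1) (4,2) (4,3) (4,4) (4,5) (5,0) (5,1) (5,3) (5,4) (5,5) (6,0) (6,1)] -> total=28

Answer: 28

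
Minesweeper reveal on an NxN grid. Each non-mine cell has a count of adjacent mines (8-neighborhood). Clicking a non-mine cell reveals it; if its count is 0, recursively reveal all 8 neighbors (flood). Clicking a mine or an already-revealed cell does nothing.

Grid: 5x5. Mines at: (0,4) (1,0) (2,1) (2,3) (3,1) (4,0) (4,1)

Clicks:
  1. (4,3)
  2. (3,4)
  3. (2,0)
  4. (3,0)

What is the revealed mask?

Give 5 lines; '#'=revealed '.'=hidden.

Click 1 (4,3) count=0: revealed 6 new [(3,2) (3,3) (3,4) (4,2) (4,3) (4,4)] -> total=6
Click 2 (3,4) count=1: revealed 0 new [(none)] -> total=6
Click 3 (2,0) count=3: revealed 1 new [(2,0)] -> total=7
Click 4 (3,0) count=4: revealed 1 new [(3,0)] -> total=8

Answer: .....
.....
#....
#.###
..###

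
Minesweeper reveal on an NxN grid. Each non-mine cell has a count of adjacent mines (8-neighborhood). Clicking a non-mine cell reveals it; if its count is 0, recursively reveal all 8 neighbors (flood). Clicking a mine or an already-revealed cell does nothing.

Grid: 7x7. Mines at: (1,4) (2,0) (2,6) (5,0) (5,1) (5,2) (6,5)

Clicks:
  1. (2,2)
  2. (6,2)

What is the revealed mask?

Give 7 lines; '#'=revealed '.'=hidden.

Answer: ####...
####...
.#####.
.######
.######
...####
..#....

Derivation:
Click 1 (2,2) count=0: revealed 29 new [(0,0) (0,1) (0,2) (0,3) (1,0) (1,1) (1,2) (1,3) (2,1) (2,2) (2,3) (2,4) (2,5) (3,1) (3,2) (3,3) (3,4) (3,5) (3,6) (4,1) (4,2) (4,3) (4,4) (4,5) (4,6) (5,3) (5,4) (5,5) (5,6)] -> total=29
Click 2 (6,2) count=2: revealed 1 new [(6,2)] -> total=30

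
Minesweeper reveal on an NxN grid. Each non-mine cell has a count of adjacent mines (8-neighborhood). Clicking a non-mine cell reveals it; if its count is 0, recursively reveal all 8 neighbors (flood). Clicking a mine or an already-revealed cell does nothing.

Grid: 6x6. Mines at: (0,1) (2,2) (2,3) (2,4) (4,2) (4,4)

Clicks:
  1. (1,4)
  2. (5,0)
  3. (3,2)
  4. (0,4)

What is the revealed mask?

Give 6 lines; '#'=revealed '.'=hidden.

Answer: ..####
######
##....
###...
##....
##....

Derivation:
Click 1 (1,4) count=2: revealed 1 new [(1,4)] -> total=1
Click 2 (5,0) count=0: revealed 10 new [(1,0) (1,1) (2,0) (2,1) (3,0) (3,1) (4,0) (4,1) (5,0) (5,1)] -> total=11
Click 3 (3,2) count=3: revealed 1 new [(3,2)] -> total=12
Click 4 (0,4) count=0: revealed 7 new [(0,2) (0,3) (0,4) (0,5) (1,2) (1,3) (1,5)] -> total=19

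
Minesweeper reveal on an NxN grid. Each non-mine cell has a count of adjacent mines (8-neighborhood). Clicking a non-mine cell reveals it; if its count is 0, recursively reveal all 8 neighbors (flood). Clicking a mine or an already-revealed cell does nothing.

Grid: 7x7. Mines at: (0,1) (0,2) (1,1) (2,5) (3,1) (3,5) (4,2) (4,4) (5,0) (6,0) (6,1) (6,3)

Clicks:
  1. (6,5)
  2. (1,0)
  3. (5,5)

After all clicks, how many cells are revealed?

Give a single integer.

Answer: 9

Derivation:
Click 1 (6,5) count=0: revealed 8 new [(4,5) (4,6) (5,4) (5,5) (5,6) (6,4) (6,5) (6,6)] -> total=8
Click 2 (1,0) count=2: revealed 1 new [(1,0)] -> total=9
Click 3 (5,5) count=1: revealed 0 new [(none)] -> total=9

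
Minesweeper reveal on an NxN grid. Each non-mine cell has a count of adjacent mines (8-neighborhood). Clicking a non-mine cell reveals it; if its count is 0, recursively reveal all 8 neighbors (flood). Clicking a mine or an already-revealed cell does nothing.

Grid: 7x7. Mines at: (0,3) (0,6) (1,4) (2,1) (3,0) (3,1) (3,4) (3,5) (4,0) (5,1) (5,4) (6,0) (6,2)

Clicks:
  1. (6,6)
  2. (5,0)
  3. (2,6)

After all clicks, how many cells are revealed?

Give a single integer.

Click 1 (6,6) count=0: revealed 6 new [(4,5) (4,6) (5,5) (5,6) (6,5) (6,6)] -> total=6
Click 2 (5,0) count=3: revealed 1 new [(5,0)] -> total=7
Click 3 (2,6) count=1: revealed 1 new [(2,6)] -> total=8

Answer: 8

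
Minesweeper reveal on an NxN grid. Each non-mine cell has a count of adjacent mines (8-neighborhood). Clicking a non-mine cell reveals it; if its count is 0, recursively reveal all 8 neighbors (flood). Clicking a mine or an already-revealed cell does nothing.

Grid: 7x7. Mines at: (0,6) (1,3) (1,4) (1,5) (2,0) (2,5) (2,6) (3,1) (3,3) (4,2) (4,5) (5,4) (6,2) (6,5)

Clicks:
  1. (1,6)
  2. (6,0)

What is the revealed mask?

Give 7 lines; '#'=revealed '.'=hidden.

Click 1 (1,6) count=4: revealed 1 new [(1,6)] -> total=1
Click 2 (6,0) count=0: revealed 6 new [(4,0) (4,1) (5,0) (5,1) (6,0) (6,1)] -> total=7

Answer: .......
......#
.......
.......
##.....
##.....
##.....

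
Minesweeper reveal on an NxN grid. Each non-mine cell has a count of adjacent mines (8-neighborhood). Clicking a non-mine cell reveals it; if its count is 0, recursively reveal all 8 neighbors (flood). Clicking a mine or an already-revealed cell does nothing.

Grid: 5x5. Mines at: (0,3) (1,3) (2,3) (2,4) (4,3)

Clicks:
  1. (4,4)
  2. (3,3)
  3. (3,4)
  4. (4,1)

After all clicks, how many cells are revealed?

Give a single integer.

Click 1 (4,4) count=1: revealed 1 new [(4,4)] -> total=1
Click 2 (3,3) count=3: revealed 1 new [(3,3)] -> total=2
Click 3 (3,4) count=3: revealed 1 new [(3,4)] -> total=3
Click 4 (4,1) count=0: revealed 15 new [(0,0) (0,1) (0,2) (1,0) (1,1) (1,2) (2,0) (2,1) (2,2) (3,0) (3,1) (3,2) (4,0) (4,1) (4,2)] -> total=18

Answer: 18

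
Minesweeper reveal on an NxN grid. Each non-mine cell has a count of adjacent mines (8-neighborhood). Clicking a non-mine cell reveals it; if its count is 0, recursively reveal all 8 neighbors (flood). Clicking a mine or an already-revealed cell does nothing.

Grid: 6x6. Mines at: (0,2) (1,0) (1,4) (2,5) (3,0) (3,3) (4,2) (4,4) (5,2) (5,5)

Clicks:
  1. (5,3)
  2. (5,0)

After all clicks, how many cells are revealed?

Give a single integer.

Click 1 (5,3) count=3: revealed 1 new [(5,3)] -> total=1
Click 2 (5,0) count=0: revealed 4 new [(4,0) (4,1) (5,0) (5,1)] -> total=5

Answer: 5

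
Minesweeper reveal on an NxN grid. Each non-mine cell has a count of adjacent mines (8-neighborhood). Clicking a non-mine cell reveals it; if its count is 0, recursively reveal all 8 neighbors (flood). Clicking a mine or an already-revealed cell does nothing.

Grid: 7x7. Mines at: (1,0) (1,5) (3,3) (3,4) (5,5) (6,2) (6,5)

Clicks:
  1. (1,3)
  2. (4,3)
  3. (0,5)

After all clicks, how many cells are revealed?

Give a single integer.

Click 1 (1,3) count=0: revealed 12 new [(0,1) (0,2) (0,3) (0,4) (1,1) (1,2) (1,3) (1,4) (2,1) (2,2) (2,3) (2,4)] -> total=12
Click 2 (4,3) count=2: revealed 1 new [(4,3)] -> total=13
Click 3 (0,5) count=1: revealed 1 new [(0,5)] -> total=14

Answer: 14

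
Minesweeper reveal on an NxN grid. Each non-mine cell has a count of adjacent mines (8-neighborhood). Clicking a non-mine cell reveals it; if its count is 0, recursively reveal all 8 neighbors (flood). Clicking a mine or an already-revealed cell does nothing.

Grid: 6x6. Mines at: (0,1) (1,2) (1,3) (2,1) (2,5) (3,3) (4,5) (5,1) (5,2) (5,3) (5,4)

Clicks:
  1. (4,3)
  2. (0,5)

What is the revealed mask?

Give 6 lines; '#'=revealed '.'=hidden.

Answer: ....##
....##
......
......
...#..
......

Derivation:
Click 1 (4,3) count=4: revealed 1 new [(4,3)] -> total=1
Click 2 (0,5) count=0: revealed 4 new [(0,4) (0,5) (1,4) (1,5)] -> total=5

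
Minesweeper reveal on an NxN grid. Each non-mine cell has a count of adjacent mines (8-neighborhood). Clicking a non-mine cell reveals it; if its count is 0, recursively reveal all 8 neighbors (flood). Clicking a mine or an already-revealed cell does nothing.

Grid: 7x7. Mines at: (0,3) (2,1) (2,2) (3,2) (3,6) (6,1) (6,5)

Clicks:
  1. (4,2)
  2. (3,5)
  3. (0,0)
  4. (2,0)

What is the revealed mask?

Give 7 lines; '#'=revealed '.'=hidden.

Click 1 (4,2) count=1: revealed 1 new [(4,2)] -> total=1
Click 2 (3,5) count=1: revealed 1 new [(3,5)] -> total=2
Click 3 (0,0) count=0: revealed 6 new [(0,0) (0,1) (0,2) (1,0) (1,1) (1,2)] -> total=8
Click 4 (2,0) count=1: revealed 1 new [(2,0)] -> total=9

Answer: ###....
###....
#......
.....#.
..#....
.......
.......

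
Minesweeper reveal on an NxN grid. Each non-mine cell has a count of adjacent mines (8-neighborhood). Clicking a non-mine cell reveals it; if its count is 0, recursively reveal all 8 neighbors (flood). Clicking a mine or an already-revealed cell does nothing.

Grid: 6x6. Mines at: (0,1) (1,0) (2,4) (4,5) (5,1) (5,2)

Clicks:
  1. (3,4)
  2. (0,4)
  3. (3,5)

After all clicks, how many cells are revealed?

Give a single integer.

Answer: 10

Derivation:
Click 1 (3,4) count=2: revealed 1 new [(3,4)] -> total=1
Click 2 (0,4) count=0: revealed 8 new [(0,2) (0,3) (0,4) (0,5) (1,2) (1,3) (1,4) (1,5)] -> total=9
Click 3 (3,5) count=2: revealed 1 new [(3,5)] -> total=10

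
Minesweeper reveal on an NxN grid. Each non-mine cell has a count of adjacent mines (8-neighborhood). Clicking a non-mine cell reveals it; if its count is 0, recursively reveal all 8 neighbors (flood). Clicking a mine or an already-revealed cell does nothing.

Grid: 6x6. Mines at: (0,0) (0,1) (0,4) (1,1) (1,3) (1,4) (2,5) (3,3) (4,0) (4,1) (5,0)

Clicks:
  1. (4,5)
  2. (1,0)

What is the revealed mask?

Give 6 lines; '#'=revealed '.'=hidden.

Click 1 (4,5) count=0: revealed 10 new [(3,4) (3,5) (4,2) (4,3) (4,4) (4,5) (5,2) (5,3) (5,4) (5,5)] -> total=10
Click 2 (1,0) count=3: revealed 1 new [(1,0)] -> total=11

Answer: ......
#.....
......
....##
..####
..####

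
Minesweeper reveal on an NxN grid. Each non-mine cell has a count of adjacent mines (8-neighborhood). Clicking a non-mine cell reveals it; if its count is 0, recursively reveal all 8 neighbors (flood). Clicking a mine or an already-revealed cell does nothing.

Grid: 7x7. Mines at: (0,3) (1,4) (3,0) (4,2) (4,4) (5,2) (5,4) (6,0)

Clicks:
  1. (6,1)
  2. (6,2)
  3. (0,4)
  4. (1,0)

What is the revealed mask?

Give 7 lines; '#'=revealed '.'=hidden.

Click 1 (6,1) count=2: revealed 1 new [(6,1)] -> total=1
Click 2 (6,2) count=1: revealed 1 new [(6,2)] -> total=2
Click 3 (0,4) count=2: revealed 1 new [(0,4)] -> total=3
Click 4 (1,0) count=0: revealed 14 new [(0,0) (0,1) (0,2) (1,0) (1,1) (1,2) (1,3) (2,0) (2,1) (2,2) (2,3) (3,1) (3,2) (3,3)] -> total=17

Answer: ###.#..
####...
####...
.###...
.......
.......
.##....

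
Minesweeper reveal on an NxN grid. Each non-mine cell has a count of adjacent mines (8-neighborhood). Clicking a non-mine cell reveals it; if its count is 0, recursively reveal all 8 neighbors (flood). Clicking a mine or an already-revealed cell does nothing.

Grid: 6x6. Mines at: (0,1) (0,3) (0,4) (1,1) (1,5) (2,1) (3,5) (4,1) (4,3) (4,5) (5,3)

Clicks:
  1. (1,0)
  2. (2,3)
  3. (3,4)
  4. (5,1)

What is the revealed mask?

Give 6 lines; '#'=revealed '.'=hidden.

Answer: ......
#.###.
..###.
..###.
......
.#....

Derivation:
Click 1 (1,0) count=3: revealed 1 new [(1,0)] -> total=1
Click 2 (2,3) count=0: revealed 9 new [(1,2) (1,3) (1,4) (2,2) (2,3) (2,4) (3,2) (3,3) (3,4)] -> total=10
Click 3 (3,4) count=3: revealed 0 new [(none)] -> total=10
Click 4 (5,1) count=1: revealed 1 new [(5,1)] -> total=11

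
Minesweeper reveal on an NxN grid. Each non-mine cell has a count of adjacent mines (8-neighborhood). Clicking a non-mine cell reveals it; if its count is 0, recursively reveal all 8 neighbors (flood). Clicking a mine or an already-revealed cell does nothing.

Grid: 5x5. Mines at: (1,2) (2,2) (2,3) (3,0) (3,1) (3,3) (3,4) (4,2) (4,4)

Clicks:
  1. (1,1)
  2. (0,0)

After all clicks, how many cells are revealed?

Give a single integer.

Answer: 6

Derivation:
Click 1 (1,1) count=2: revealed 1 new [(1,1)] -> total=1
Click 2 (0,0) count=0: revealed 5 new [(0,0) (0,1) (1,0) (2,0) (2,1)] -> total=6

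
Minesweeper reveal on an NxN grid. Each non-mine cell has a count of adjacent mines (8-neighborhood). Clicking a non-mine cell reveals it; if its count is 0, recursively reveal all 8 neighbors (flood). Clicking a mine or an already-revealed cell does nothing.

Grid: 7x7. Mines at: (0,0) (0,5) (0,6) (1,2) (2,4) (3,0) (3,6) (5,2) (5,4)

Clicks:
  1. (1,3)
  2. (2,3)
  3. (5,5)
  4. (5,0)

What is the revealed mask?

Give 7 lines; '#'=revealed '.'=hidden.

Answer: .......
...#...
...#...
.......
##.....
##...#.
##.....

Derivation:
Click 1 (1,3) count=2: revealed 1 new [(1,3)] -> total=1
Click 2 (2,3) count=2: revealed 1 new [(2,3)] -> total=2
Click 3 (5,5) count=1: revealed 1 new [(5,5)] -> total=3
Click 4 (5,0) count=0: revealed 6 new [(4,0) (4,1) (5,0) (5,1) (6,0) (6,1)] -> total=9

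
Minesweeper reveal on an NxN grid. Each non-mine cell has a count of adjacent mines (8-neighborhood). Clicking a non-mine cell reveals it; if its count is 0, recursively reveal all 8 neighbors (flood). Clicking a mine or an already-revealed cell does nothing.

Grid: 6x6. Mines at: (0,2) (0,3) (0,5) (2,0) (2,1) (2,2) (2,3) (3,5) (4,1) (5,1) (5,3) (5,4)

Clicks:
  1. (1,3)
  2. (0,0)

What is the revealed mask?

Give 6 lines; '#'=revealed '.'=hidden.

Answer: ##....
##.#..
......
......
......
......

Derivation:
Click 1 (1,3) count=4: revealed 1 new [(1,3)] -> total=1
Click 2 (0,0) count=0: revealed 4 new [(0,0) (0,1) (1,0) (1,1)] -> total=5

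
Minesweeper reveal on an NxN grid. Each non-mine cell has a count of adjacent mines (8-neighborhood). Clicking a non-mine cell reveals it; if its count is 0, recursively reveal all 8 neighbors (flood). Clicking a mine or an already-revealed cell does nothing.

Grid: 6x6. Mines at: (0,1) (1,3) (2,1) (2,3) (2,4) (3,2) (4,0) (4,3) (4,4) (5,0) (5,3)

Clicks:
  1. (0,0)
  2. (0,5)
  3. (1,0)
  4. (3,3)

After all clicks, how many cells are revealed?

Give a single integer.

Answer: 7

Derivation:
Click 1 (0,0) count=1: revealed 1 new [(0,0)] -> total=1
Click 2 (0,5) count=0: revealed 4 new [(0,4) (0,5) (1,4) (1,5)] -> total=5
Click 3 (1,0) count=2: revealed 1 new [(1,0)] -> total=6
Click 4 (3,3) count=5: revealed 1 new [(3,3)] -> total=7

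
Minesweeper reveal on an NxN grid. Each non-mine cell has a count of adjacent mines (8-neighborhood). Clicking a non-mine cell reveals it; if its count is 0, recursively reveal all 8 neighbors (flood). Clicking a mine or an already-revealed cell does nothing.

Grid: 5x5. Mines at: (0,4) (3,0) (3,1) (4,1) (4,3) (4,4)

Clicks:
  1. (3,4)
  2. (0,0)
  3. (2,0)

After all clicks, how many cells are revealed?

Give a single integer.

Click 1 (3,4) count=2: revealed 1 new [(3,4)] -> total=1
Click 2 (0,0) count=0: revealed 16 new [(0,0) (0,1) (0,2) (0,3) (1,0) (1,1) (1,2) (1,3) (1,4) (2,0) (2,1) (2,2) (2,3) (2,4) (3,2) (3,3)] -> total=17
Click 3 (2,0) count=2: revealed 0 new [(none)] -> total=17

Answer: 17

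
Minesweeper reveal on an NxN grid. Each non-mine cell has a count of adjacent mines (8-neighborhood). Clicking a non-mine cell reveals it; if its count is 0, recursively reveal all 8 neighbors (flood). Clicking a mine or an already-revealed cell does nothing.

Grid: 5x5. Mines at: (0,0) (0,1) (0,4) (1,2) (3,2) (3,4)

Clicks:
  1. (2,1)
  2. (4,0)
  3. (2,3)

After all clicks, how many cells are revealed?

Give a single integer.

Click 1 (2,1) count=2: revealed 1 new [(2,1)] -> total=1
Click 2 (4,0) count=0: revealed 7 new [(1,0) (1,1) (2,0) (3,0) (3,1) (4,0) (4,1)] -> total=8
Click 3 (2,3) count=3: revealed 1 new [(2,3)] -> total=9

Answer: 9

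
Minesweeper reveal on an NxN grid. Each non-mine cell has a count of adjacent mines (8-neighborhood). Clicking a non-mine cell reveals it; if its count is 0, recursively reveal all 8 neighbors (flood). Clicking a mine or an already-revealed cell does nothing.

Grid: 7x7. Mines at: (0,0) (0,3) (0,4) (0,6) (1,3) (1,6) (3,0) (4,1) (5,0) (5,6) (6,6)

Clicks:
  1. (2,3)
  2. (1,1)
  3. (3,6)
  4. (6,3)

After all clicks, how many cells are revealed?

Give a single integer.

Click 1 (2,3) count=1: revealed 1 new [(2,3)] -> total=1
Click 2 (1,1) count=1: revealed 1 new [(1,1)] -> total=2
Click 3 (3,6) count=0: revealed 24 new [(2,2) (2,4) (2,5) (2,6) (3,2) (3,3) (3,4) (3,5) (3,6) (4,2) (4,3) (4,4) (4,5) (4,6) (5,1) (5,2) (5,3) (5,4) (5,5) (6,1) (6,2) (6,3) (6,4) (6,5)] -> total=26
Click 4 (6,3) count=0: revealed 0 new [(none)] -> total=26

Answer: 26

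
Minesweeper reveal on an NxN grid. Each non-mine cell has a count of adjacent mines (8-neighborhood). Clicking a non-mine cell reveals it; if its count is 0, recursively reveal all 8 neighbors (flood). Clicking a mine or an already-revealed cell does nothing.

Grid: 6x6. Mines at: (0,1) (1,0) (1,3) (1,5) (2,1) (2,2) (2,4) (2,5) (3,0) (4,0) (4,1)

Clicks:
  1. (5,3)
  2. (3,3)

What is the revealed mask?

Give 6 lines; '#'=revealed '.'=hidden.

Click 1 (5,3) count=0: revealed 12 new [(3,2) (3,3) (3,4) (3,5) (4,2) (4,3) (4,4) (4,5) (5,2) (5,3) (5,4) (5,5)] -> total=12
Click 2 (3,3) count=2: revealed 0 new [(none)] -> total=12

Answer: ......
......
......
..####
..####
..####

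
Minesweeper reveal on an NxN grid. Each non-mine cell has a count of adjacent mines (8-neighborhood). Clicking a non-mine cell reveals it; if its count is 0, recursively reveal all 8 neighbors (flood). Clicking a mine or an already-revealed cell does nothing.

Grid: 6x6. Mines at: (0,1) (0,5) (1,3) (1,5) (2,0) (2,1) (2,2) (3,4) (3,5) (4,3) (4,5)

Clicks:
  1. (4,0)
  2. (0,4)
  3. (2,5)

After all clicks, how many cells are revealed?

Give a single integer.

Answer: 11

Derivation:
Click 1 (4,0) count=0: revealed 9 new [(3,0) (3,1) (3,2) (4,0) (4,1) (4,2) (5,0) (5,1) (5,2)] -> total=9
Click 2 (0,4) count=3: revealed 1 new [(0,4)] -> total=10
Click 3 (2,5) count=3: revealed 1 new [(2,5)] -> total=11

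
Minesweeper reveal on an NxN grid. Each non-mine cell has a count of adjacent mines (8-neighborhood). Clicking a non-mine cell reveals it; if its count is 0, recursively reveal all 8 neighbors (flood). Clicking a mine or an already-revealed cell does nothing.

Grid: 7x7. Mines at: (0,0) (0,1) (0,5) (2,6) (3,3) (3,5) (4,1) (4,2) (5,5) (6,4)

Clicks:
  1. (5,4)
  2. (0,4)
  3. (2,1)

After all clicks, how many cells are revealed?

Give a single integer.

Answer: 11

Derivation:
Click 1 (5,4) count=2: revealed 1 new [(5,4)] -> total=1
Click 2 (0,4) count=1: revealed 1 new [(0,4)] -> total=2
Click 3 (2,1) count=0: revealed 9 new [(1,0) (1,1) (1,2) (2,0) (2,1) (2,2) (3,0) (3,1) (3,2)] -> total=11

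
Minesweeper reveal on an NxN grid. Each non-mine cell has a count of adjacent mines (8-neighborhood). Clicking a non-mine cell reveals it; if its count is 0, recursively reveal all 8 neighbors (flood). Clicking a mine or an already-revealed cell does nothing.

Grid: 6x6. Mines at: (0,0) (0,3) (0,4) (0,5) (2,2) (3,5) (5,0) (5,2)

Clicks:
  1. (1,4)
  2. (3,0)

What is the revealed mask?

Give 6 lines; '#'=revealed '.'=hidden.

Click 1 (1,4) count=3: revealed 1 new [(1,4)] -> total=1
Click 2 (3,0) count=0: revealed 8 new [(1,0) (1,1) (2,0) (2,1) (3,0) (3,1) (4,0) (4,1)] -> total=9

Answer: ......
##..#.
##....
##....
##....
......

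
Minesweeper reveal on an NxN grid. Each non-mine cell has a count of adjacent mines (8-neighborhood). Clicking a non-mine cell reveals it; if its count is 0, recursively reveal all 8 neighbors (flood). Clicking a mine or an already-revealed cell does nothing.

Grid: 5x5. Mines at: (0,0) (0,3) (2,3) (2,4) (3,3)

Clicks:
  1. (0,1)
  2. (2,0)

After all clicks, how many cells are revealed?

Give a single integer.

Click 1 (0,1) count=1: revealed 1 new [(0,1)] -> total=1
Click 2 (2,0) count=0: revealed 12 new [(1,0) (1,1) (1,2) (2,0) (2,1) (2,2) (3,0) (3,1) (3,2) (4,0) (4,1) (4,2)] -> total=13

Answer: 13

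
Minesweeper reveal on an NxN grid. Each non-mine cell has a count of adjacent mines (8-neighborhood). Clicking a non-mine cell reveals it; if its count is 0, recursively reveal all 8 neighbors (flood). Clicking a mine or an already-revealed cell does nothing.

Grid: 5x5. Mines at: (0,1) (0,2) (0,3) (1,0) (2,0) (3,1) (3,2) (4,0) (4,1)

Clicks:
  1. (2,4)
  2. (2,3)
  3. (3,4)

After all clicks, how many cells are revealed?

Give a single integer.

Click 1 (2,4) count=0: revealed 8 new [(1,3) (1,4) (2,3) (2,4) (3,3) (3,4) (4,3) (4,4)] -> total=8
Click 2 (2,3) count=1: revealed 0 new [(none)] -> total=8
Click 3 (3,4) count=0: revealed 0 new [(none)] -> total=8

Answer: 8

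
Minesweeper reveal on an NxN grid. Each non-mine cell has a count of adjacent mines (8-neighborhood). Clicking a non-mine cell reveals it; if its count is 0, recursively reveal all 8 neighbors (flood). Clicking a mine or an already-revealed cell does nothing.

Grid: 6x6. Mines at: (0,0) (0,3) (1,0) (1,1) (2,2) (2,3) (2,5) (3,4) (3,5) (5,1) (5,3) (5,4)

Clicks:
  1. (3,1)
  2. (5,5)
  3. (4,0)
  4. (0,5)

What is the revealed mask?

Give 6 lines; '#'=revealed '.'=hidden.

Click 1 (3,1) count=1: revealed 1 new [(3,1)] -> total=1
Click 2 (5,5) count=1: revealed 1 new [(5,5)] -> total=2
Click 3 (4,0) count=1: revealed 1 new [(4,0)] -> total=3
Click 4 (0,5) count=0: revealed 4 new [(0,4) (0,5) (1,4) (1,5)] -> total=7

Answer: ....##
....##
......
.#....
#.....
.....#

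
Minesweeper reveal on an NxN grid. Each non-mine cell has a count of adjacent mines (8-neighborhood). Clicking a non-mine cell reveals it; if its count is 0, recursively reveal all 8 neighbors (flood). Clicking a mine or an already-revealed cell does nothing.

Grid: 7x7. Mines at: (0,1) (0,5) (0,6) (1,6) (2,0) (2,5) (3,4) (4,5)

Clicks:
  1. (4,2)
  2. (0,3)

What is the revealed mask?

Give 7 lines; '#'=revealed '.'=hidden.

Click 1 (4,2) count=0: revealed 34 new [(0,2) (0,3) (0,4) (1,1) (1,2) (1,3) (1,4) (2,1) (2,2) (2,3) (2,4) (3,0) (3,1) (3,2) (3,3) (4,0) (4,1) (4,2) (4,3) (4,4) (5,0) (5,1) (5,2) (5,3) (5,4) (5,5) (5,6) (6,0) (6,1) (6,2) (6,3) (6,4) (6,5) (6,6)] -> total=34
Click 2 (0,3) count=0: revealed 0 new [(none)] -> total=34

Answer: ..###..
.####..
.####..
####...
#####..
#######
#######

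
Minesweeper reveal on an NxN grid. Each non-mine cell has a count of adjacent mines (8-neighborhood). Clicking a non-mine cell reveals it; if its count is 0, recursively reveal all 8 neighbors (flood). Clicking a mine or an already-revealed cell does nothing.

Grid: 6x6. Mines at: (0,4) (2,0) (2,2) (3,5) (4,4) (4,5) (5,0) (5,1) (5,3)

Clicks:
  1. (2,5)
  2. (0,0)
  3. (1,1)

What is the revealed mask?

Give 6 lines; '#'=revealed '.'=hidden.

Answer: ####..
####..
.....#
......
......
......

Derivation:
Click 1 (2,5) count=1: revealed 1 new [(2,5)] -> total=1
Click 2 (0,0) count=0: revealed 8 new [(0,0) (0,1) (0,2) (0,3) (1,0) (1,1) (1,2) (1,3)] -> total=9
Click 3 (1,1) count=2: revealed 0 new [(none)] -> total=9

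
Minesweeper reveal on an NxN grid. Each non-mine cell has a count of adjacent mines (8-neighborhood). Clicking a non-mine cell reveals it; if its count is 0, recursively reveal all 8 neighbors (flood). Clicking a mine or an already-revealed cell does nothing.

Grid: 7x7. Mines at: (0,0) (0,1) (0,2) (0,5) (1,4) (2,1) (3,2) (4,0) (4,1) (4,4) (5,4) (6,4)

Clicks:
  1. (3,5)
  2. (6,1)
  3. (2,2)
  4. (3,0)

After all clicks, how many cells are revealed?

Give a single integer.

Click 1 (3,5) count=1: revealed 1 new [(3,5)] -> total=1
Click 2 (6,1) count=0: revealed 8 new [(5,0) (5,1) (5,2) (5,3) (6,0) (6,1) (6,2) (6,3)] -> total=9
Click 3 (2,2) count=2: revealed 1 new [(2,2)] -> total=10
Click 4 (3,0) count=3: revealed 1 new [(3,0)] -> total=11

Answer: 11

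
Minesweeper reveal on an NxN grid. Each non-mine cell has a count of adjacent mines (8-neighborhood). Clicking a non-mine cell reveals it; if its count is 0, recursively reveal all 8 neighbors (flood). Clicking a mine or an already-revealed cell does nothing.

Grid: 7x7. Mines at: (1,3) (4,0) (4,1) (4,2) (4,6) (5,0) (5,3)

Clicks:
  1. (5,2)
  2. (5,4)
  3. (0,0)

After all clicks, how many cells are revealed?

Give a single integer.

Answer: 14

Derivation:
Click 1 (5,2) count=3: revealed 1 new [(5,2)] -> total=1
Click 2 (5,4) count=1: revealed 1 new [(5,4)] -> total=2
Click 3 (0,0) count=0: revealed 12 new [(0,0) (0,1) (0,2) (1,0) (1,1) (1,2) (2,0) (2,1) (2,2) (3,0) (3,1) (3,2)] -> total=14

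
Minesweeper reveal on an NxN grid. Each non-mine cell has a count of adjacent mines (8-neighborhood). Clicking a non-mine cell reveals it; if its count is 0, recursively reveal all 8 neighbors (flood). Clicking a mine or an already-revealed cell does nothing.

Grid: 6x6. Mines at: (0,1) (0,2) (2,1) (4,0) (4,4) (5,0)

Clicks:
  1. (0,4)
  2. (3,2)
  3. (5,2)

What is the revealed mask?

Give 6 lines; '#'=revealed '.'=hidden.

Click 1 (0,4) count=0: revealed 15 new [(0,3) (0,4) (0,5) (1,2) (1,3) (1,4) (1,5) (2,2) (2,3) (2,4) (2,5) (3,2) (3,3) (3,4) (3,5)] -> total=15
Click 2 (3,2) count=1: revealed 0 new [(none)] -> total=15
Click 3 (5,2) count=0: revealed 7 new [(3,1) (4,1) (4,2) (4,3) (5,1) (5,2) (5,3)] -> total=22

Answer: ...###
..####
..####
.#####
.###..
.###..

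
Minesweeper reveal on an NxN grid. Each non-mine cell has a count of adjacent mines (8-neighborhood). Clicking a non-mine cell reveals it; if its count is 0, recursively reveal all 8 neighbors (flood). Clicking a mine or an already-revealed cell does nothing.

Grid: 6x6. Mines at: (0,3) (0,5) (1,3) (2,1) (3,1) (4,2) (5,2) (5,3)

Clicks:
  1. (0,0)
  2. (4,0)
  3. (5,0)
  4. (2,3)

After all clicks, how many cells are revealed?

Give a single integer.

Answer: 11

Derivation:
Click 1 (0,0) count=0: revealed 6 new [(0,0) (0,1) (0,2) (1,0) (1,1) (1,2)] -> total=6
Click 2 (4,0) count=1: revealed 1 new [(4,0)] -> total=7
Click 3 (5,0) count=0: revealed 3 new [(4,1) (5,0) (5,1)] -> total=10
Click 4 (2,3) count=1: revealed 1 new [(2,3)] -> total=11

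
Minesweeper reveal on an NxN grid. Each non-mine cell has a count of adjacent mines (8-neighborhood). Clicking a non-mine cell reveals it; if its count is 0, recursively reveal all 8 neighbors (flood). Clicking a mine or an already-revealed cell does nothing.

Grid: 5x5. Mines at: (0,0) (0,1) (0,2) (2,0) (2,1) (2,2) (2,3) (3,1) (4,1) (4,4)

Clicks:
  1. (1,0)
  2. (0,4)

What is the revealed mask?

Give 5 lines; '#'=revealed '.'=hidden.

Click 1 (1,0) count=4: revealed 1 new [(1,0)] -> total=1
Click 2 (0,4) count=0: revealed 4 new [(0,3) (0,4) (1,3) (1,4)] -> total=5

Answer: ...##
#..##
.....
.....
.....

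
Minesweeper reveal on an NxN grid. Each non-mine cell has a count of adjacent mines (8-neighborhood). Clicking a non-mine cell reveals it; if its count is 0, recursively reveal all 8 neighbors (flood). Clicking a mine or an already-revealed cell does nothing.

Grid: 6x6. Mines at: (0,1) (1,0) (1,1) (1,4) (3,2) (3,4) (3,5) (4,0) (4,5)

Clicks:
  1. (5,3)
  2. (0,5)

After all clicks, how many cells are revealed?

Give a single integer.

Answer: 9

Derivation:
Click 1 (5,3) count=0: revealed 8 new [(4,1) (4,2) (4,3) (4,4) (5,1) (5,2) (5,3) (5,4)] -> total=8
Click 2 (0,5) count=1: revealed 1 new [(0,5)] -> total=9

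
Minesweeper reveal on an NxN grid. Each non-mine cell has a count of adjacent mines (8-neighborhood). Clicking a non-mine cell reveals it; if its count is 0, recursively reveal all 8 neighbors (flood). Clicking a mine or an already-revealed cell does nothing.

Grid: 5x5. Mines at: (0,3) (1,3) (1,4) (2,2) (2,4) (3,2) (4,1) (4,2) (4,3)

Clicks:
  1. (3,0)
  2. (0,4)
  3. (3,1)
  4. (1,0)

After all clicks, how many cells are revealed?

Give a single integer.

Answer: 11

Derivation:
Click 1 (3,0) count=1: revealed 1 new [(3,0)] -> total=1
Click 2 (0,4) count=3: revealed 1 new [(0,4)] -> total=2
Click 3 (3,1) count=4: revealed 1 new [(3,1)] -> total=3
Click 4 (1,0) count=0: revealed 8 new [(0,0) (0,1) (0,2) (1,0) (1,1) (1,2) (2,0) (2,1)] -> total=11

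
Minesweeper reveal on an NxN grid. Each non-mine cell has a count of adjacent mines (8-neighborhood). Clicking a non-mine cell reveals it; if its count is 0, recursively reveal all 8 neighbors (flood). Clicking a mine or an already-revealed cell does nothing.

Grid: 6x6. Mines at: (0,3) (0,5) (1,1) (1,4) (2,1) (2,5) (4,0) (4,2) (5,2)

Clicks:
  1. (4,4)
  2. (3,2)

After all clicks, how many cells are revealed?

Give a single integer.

Click 1 (4,4) count=0: revealed 9 new [(3,3) (3,4) (3,5) (4,3) (4,4) (4,5) (5,3) (5,4) (5,5)] -> total=9
Click 2 (3,2) count=2: revealed 1 new [(3,2)] -> total=10

Answer: 10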